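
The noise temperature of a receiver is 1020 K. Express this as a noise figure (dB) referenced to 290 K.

F = 1 + T_e/T₀ = 1 + 1020/290 = 4.51724
NF = 10 log₁₀(4.51724) = 6.55 dB

6.55 dB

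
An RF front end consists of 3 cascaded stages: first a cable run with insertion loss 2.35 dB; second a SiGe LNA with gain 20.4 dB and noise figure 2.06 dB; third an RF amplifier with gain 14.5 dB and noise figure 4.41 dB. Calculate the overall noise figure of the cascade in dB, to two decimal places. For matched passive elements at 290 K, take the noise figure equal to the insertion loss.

Convert to linear (a loss of L dB is a gain of −L dB): F_i = 10^(NF_i/10), G_i = 10^(G_i,dB/10)
  Stage 1: F_1 = 10^(2.35/10) = 1.718, G_1 = 10^(−2.35/10) = 0.5821
  Stage 2: F_2 = 10^(2.06/10) = 1.607, G_2 = 10^(20.4/10) = 109.6
  Stage 3: F_3 = 10^(4.41/10) = 2.761, G_3 = 10^(14.5/10) = 28.18
Friis cascade:
  F = 1.718 + (1.607 − 1)/0.5821 + (2.761 − 1)/63.83 = 2.788
NF = 10 log₁₀(2.788) = 4.45 dB

4.45 dB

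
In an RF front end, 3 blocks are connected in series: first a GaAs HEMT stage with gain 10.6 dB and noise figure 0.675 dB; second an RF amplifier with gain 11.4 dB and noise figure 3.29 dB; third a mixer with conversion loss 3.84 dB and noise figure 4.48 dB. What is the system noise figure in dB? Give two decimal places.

1.07 dB

Convert to linear (a loss of L dB is a gain of −L dB): F_i = 10^(NF_i/10), G_i = 10^(G_i,dB/10)
  Stage 1: F_1 = 10^(0.675/10) = 1.168, G_1 = 10^(10.6/10) = 11.48
  Stage 2: F_2 = 10^(3.29/10) = 2.133, G_2 = 10^(11.4/10) = 13.80
  Stage 3: F_3 = 10^(4.48/10) = 2.805, G_3 = 10^(−3.84/10) = 0.4130
Friis cascade:
  F = 1.168 + (2.133 − 1)/11.48 + (2.805 − 1)/158.5 = 1.278
NF = 10 log₁₀(1.278) = 1.07 dB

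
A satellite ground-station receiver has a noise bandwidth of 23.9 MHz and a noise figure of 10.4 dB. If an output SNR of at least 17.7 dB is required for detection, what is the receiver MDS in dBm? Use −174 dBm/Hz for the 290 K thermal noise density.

−72.1 dBm

Sensitivity = −174 + 10 log₁₀(B) + NF + SNR_min
= −174 + 73.78 + 10.4 + 17.7
= −72.12 dBm → −72.1 dBm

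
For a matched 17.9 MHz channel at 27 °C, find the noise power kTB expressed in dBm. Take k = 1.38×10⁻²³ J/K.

−101.3 dBm

T = 27 °C + 273.15 = 300.15 K
P_n = kTB = 1.38×10⁻²³ × 300.15 × 1.79×10⁷ = 7.41×10⁻¹⁴ W
In dBm: 10 log₁₀(7.41×10⁻¹⁴ / 10⁻³) = −101.3 dBm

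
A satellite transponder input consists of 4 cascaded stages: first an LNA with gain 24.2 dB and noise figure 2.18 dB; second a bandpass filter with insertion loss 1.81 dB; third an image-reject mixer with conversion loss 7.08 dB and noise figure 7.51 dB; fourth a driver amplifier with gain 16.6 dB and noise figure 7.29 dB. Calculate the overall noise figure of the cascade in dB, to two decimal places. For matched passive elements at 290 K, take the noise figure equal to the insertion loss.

Convert to linear (a loss of L dB is a gain of −L dB): F_i = 10^(NF_i/10), G_i = 10^(G_i,dB/10)
  Stage 1: F_1 = 10^(2.18/10) = 1.652, G_1 = 10^(24.2/10) = 263.0
  Stage 2: F_2 = 10^(1.81/10) = 1.517, G_2 = 10^(−1.81/10) = 0.6592
  Stage 3: F_3 = 10^(7.51/10) = 5.636, G_3 = 10^(−7.08/10) = 0.1959
  Stage 4: F_4 = 10^(7.29/10) = 5.358, G_4 = 10^(16.6/10) = 45.71
Friis cascade:
  F = 1.652 + (1.517 − 1)/263.0 + (5.636 − 1)/173.4 + (5.358 − 1)/33.96 = 1.809
NF = 10 log₁₀(1.809) = 2.57 dB

2.57 dB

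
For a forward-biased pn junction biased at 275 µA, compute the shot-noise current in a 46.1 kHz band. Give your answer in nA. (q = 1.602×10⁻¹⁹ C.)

I_n = √(2qI·B)
2qI·B = 2 × 1.602×10⁻¹⁹ × 2.75×10⁻⁴ × 4.61×10⁴ = 4.06×10⁻¹⁸ A²
I_n = √(4.06×10⁻¹⁸) = 2.02×10⁻⁹ A = 2.02 nA

2.02 nA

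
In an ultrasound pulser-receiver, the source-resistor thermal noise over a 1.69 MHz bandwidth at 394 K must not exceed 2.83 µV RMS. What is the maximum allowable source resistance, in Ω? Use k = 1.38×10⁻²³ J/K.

Johnson–Nyquist: V_n = √(4kTRB) ⇒ R = V_n² / (4kTB)
4kTB = 4 × 1.38×10⁻²³ × 394 × 1.69×10⁶ = 3.68×10⁻¹⁴
R = (2.83×10⁻⁶)² / 3.68×10⁻¹⁴ = 2.18×10² Ω = 218 Ω

218 Ω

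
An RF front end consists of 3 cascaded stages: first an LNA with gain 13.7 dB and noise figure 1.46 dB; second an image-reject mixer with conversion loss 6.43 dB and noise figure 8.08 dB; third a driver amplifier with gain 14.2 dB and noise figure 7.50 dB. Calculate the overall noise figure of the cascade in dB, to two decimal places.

Convert to linear (a loss of L dB is a gain of −L dB): F_i = 10^(NF_i/10), G_i = 10^(G_i,dB/10)
  Stage 1: F_1 = 10^(1.46/10) = 1.400, G_1 = 10^(13.7/10) = 23.44
  Stage 2: F_2 = 10^(8.08/10) = 6.427, G_2 = 10^(−6.43/10) = 0.2275
  Stage 3: F_3 = 10^(7.50/10) = 5.623, G_3 = 10^(14.2/10) = 26.30
Friis cascade:
  F = 1.400 + (6.427 − 1)/23.44 + (5.623 − 1)/5.333 = 2.498
NF = 10 log₁₀(2.498) = 3.98 dB

3.98 dB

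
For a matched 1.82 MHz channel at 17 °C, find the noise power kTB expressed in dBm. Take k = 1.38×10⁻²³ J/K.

−111.4 dBm

T = 17 °C + 273.15 = 290.15 K
P_n = kTB = 1.38×10⁻²³ × 290.15 × 1.82×10⁶ = 7.29×10⁻¹⁵ W
In dBm: 10 log₁₀(7.29×10⁻¹⁵ / 10⁻³) = −111.4 dBm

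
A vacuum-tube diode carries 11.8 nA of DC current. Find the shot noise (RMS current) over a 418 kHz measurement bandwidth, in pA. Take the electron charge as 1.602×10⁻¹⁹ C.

39.8 pA

I_n = √(2qI·B)
2qI·B = 2 × 1.602×10⁻¹⁹ × 1.18×10⁻⁸ × 4.18×10⁵ = 1.58×10⁻²¹ A²
I_n = √(1.58×10⁻²¹) = 3.98×10⁻¹¹ A = 39.8 pA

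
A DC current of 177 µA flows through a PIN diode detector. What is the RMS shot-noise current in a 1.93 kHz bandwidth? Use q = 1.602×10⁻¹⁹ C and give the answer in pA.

I_n = √(2qI·B)
2qI·B = 2 × 1.602×10⁻¹⁹ × 1.77×10⁻⁴ × 1.93×10³ = 1.09×10⁻¹⁹ A²
I_n = √(1.09×10⁻¹⁹) = 3.31×10⁻¹⁰ A = 331 pA

331 pA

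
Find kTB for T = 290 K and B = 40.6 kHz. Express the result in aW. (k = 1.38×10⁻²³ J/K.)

162 aW

P_n = kTB = 1.38×10⁻²³ × 290 × 4.06×10⁴ = 1.62×10⁻¹⁶ W = 162 aW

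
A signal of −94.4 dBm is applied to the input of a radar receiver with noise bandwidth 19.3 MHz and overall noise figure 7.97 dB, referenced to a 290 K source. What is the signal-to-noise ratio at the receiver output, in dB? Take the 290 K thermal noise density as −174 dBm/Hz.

Noise floor: N = −174 + 10 log₁₀(B) + NF
10 log₁₀(1.93×10⁷) = 72.86 dB
N = −174 + 72.86 + 7.97 = −93.17 dBm
SNR = P_sig − N = −94.4 − (−93.17) = −1.23 dB → −1.2 dB

−1.2 dB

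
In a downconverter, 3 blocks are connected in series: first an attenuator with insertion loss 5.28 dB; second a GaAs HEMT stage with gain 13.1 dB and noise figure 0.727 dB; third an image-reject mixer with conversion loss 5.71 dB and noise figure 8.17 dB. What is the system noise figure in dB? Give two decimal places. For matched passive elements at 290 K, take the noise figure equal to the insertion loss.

Convert to linear (a loss of L dB is a gain of −L dB): F_i = 10^(NF_i/10), G_i = 10^(G_i,dB/10)
  Stage 1: F_1 = 10^(5.28/10) = 3.373, G_1 = 10^(−5.28/10) = 0.2965
  Stage 2: F_2 = 10^(0.727/10) = 1.182, G_2 = 10^(13.1/10) = 20.42
  Stage 3: F_3 = 10^(8.17/10) = 6.561, G_3 = 10^(−5.71/10) = 0.2685
Friis cascade:
  F = 3.373 + (1.182 − 1)/0.2965 + (6.561 − 1)/6.053 = 4.906
NF = 10 log₁₀(4.906) = 6.91 dB

6.91 dB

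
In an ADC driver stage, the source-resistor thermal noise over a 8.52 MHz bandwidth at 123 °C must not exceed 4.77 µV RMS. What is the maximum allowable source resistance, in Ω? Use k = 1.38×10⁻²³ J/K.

122 Ω

T = 123 °C + 273.15 = 396.15 K
Johnson–Nyquist: V_n = √(4kTRB) ⇒ R = V_n² / (4kTB)
4kTB = 4 × 1.38×10⁻²³ × 396.15 × 8.52×10⁶ = 1.86×10⁻¹³
R = (4.77×10⁻⁶)² / 1.86×10⁻¹³ = 1.22×10² Ω = 122 Ω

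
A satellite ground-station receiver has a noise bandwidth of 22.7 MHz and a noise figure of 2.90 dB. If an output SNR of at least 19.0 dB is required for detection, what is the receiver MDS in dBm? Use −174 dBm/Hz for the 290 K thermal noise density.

Sensitivity = −174 + 10 log₁₀(B) + NF + SNR_min
= −174 + 73.56 + 2.90 + 19.0
= −78.54 dBm → −78.5 dBm

−78.5 dBm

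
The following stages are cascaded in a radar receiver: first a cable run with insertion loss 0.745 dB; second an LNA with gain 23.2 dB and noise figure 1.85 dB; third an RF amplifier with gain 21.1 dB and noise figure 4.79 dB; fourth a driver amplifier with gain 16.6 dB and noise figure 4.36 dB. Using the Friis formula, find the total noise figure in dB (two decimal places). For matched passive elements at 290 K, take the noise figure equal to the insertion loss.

2.62 dB

Convert to linear (a loss of L dB is a gain of −L dB): F_i = 10^(NF_i/10), G_i = 10^(G_i,dB/10)
  Stage 1: F_1 = 10^(0.745/10) = 1.187, G_1 = 10^(−0.745/10) = 0.8424
  Stage 2: F_2 = 10^(1.85/10) = 1.531, G_2 = 10^(23.2/10) = 208.9
  Stage 3: F_3 = 10^(4.79/10) = 3.013, G_3 = 10^(21.1/10) = 128.8
  Stage 4: F_4 = 10^(4.36/10) = 2.729, G_4 = 10^(16.6/10) = 45.71
Friis cascade:
  F = 1.187 + (1.531 − 1)/0.8424 + (3.013 − 1)/176.0 + (2.729 − 1)/2.267×10⁴ = 1.829
NF = 10 log₁₀(1.829) = 2.62 dB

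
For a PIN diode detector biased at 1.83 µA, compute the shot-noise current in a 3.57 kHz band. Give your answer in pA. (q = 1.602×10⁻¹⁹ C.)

I_n = √(2qI·B)
2qI·B = 2 × 1.602×10⁻¹⁹ × 1.83×10⁻⁶ × 3.57×10³ = 2.09×10⁻²¹ A²
I_n = √(2.09×10⁻²¹) = 4.58×10⁻¹¹ A = 45.8 pA

45.8 pA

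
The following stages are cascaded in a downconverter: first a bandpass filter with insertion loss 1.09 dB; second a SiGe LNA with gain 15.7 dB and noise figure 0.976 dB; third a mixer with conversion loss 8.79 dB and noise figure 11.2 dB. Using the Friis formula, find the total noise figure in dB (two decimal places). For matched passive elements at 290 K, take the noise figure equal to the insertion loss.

Convert to linear (a loss of L dB is a gain of −L dB): F_i = 10^(NF_i/10), G_i = 10^(G_i,dB/10)
  Stage 1: F_1 = 10^(1.09/10) = 1.285, G_1 = 10^(−1.09/10) = 0.7780
  Stage 2: F_2 = 10^(0.976/10) = 1.252, G_2 = 10^(15.7/10) = 37.15
  Stage 3: F_3 = 10^(11.2/10) = 13.18, G_3 = 10^(−8.79/10) = 0.1321
Friis cascade:
  F = 1.285 + (1.252 − 1)/0.7780 + (13.18 − 1)/28.91 = 2.031
NF = 10 log₁₀(2.031) = 3.08 dB

3.08 dB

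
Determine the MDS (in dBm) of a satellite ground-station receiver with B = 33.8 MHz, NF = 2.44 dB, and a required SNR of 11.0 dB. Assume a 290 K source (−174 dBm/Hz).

−85.3 dBm

Sensitivity = −174 + 10 log₁₀(B) + NF + SNR_min
= −174 + 75.29 + 2.44 + 11.0
= −85.27 dBm → −85.3 dBm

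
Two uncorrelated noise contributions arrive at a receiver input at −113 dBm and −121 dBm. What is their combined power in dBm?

Convert to linear, add, convert back:
P₁ = 5.01×10⁻¹⁵ W, P₂ = 7.94×10⁻¹⁶ W
P_tot = 5.81×10⁻¹⁵ W → 10 log₁₀(P_tot / 10⁻³) = −112.4 dBm

−112.4 dBm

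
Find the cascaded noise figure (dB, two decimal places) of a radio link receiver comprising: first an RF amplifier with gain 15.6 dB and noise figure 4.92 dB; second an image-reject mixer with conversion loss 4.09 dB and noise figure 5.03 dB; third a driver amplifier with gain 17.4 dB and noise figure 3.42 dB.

Convert to linear (a loss of L dB is a gain of −L dB): F_i = 10^(NF_i/10), G_i = 10^(G_i,dB/10)
  Stage 1: F_1 = 10^(4.92/10) = 3.105, G_1 = 10^(15.6/10) = 36.31
  Stage 2: F_2 = 10^(5.03/10) = 3.184, G_2 = 10^(−4.09/10) = 0.3899
  Stage 3: F_3 = 10^(3.42/10) = 2.198, G_3 = 10^(17.4/10) = 54.95
Friis cascade:
  F = 3.105 + (3.184 − 1)/36.31 + (2.198 − 1)/14.16 = 3.249
NF = 10 log₁₀(3.249) = 5.12 dB

5.12 dB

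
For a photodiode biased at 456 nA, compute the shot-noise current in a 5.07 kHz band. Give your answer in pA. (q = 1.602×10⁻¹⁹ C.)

I_n = √(2qI·B)
2qI·B = 2 × 1.602×10⁻¹⁹ × 4.56×10⁻⁷ × 5.07×10³ = 7.41×10⁻²² A²
I_n = √(7.41×10⁻²²) = 2.72×10⁻¹¹ A = 27.2 pA

27.2 pA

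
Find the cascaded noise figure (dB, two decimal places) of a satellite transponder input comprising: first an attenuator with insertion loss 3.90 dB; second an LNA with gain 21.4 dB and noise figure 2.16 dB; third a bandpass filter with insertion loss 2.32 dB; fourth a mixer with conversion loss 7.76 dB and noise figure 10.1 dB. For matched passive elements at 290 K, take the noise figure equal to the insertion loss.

6.36 dB

Convert to linear (a loss of L dB is a gain of −L dB): F_i = 10^(NF_i/10), G_i = 10^(G_i,dB/10)
  Stage 1: F_1 = 10^(3.90/10) = 2.455, G_1 = 10^(−3.90/10) = 0.4074
  Stage 2: F_2 = 10^(2.16/10) = 1.644, G_2 = 10^(21.4/10) = 138.0
  Stage 3: F_3 = 10^(2.32/10) = 1.706, G_3 = 10^(−2.32/10) = 0.5861
  Stage 4: F_4 = 10^(10.1/10) = 10.23, G_4 = 10^(−7.76/10) = 0.1675
Friis cascade:
  F = 2.455 + (1.644 − 1)/0.4074 + (1.706 − 1)/56.23 + (10.23 − 1)/32.96 = 4.329
NF = 10 log₁₀(4.329) = 6.36 dB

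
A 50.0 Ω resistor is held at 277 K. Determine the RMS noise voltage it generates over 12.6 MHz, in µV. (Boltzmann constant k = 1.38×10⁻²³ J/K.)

3.10 µV

V_n = √(4kTRB)
4kTRB = 4 × 1.38×10⁻²³ × 277 × 5.00×10¹ × 1.26×10⁷ = 9.63×10⁻¹² V²
V_n = √(9.63×10⁻¹²) = 3.10×10⁻⁶ V = 3.10 µV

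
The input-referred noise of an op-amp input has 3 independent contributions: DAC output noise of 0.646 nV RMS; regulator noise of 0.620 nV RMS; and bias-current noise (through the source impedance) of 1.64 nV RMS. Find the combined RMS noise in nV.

1.87 nV

Uncorrelated sources add in power (mean-square): V_tot = √(ΣV_i²)
V_tot = √[(6.46×10⁻¹⁰)² + (6.20×10⁻¹⁰)² + (1.64×10⁻⁹)²] = 1.87×10⁻⁹ V = 1.87 nV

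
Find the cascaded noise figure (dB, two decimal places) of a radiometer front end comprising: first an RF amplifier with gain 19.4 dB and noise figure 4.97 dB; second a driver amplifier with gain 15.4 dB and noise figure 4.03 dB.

Convert to linear (a loss of L dB is a gain of −L dB): F_i = 10^(NF_i/10), G_i = 10^(G_i,dB/10)
  Stage 1: F_1 = 10^(4.97/10) = 3.141, G_1 = 10^(19.4/10) = 87.10
  Stage 2: F_2 = 10^(4.03/10) = 2.529, G_2 = 10^(15.4/10) = 34.67
Friis cascade:
  F = 3.141 + (2.529 − 1)/87.10 = 3.158
NF = 10 log₁₀(3.158) = 4.99 dB

4.99 dB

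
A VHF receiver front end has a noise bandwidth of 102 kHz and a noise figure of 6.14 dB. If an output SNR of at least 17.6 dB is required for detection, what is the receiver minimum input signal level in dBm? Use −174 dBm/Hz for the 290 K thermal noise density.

Sensitivity = −174 + 10 log₁₀(B) + NF + SNR_min
= −174 + 50.09 + 6.14 + 17.6
= −100.17 dBm → −100.2 dBm

−100.2 dBm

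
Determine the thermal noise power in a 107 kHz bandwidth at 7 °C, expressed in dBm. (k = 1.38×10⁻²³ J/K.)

−123.8 dBm

T = 7 °C + 273.15 = 280.15 K
P_n = kTB = 1.38×10⁻²³ × 280.15 × 1.07×10⁵ = 4.14×10⁻¹⁶ W
In dBm: 10 log₁₀(4.14×10⁻¹⁶ / 10⁻³) = −123.8 dBm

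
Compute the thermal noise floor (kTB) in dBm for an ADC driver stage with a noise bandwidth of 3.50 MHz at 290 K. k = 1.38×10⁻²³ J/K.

P_n = kTB = 1.38×10⁻²³ × 290 × 3.50×10⁶ = 1.40×10⁻¹⁴ W
In dBm: 10 log₁₀(1.40×10⁻¹⁴ / 10⁻³) = −108.5 dBm

−108.5 dBm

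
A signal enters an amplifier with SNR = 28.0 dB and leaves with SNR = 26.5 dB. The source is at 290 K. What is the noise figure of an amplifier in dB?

NF (dB) = SNR_in(dB) − SNR_out(dB) when the source is at T₀
NF = 28.0 − 26.5 = 1.5 dB

1.5 dB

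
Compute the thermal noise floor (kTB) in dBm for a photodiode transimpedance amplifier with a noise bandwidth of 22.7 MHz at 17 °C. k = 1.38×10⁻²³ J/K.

−100.4 dBm

T = 17 °C + 273.15 = 290.15 K
P_n = kTB = 1.38×10⁻²³ × 290.15 × 2.27×10⁷ = 9.09×10⁻¹⁴ W
In dBm: 10 log₁₀(9.09×10⁻¹⁴ / 10⁻³) = −100.4 dBm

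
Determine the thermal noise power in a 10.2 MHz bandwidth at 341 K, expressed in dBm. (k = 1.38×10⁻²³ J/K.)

P_n = kTB = 1.38×10⁻²³ × 341 × 1.02×10⁷ = 4.80×10⁻¹⁴ W
In dBm: 10 log₁₀(4.80×10⁻¹⁴ / 10⁻³) = −103.2 dBm

−103.2 dBm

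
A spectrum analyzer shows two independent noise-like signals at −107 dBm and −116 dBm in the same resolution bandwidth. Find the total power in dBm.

−106.5 dBm

Convert to linear, add, convert back:
P₁ = 2.00×10⁻¹⁴ W, P₂ = 2.51×10⁻¹⁵ W
P_tot = 2.25×10⁻¹⁴ W → 10 log₁₀(P_tot / 10⁻³) = −106.5 dBm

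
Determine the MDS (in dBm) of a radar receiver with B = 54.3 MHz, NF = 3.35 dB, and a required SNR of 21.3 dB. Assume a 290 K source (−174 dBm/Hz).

−72.0 dBm

Sensitivity = −174 + 10 log₁₀(B) + NF + SNR_min
= −174 + 77.35 + 3.35 + 21.3
= −72.00 dBm → −72.0 dBm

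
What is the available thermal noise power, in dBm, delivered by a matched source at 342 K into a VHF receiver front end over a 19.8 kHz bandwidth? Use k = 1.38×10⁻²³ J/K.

P_n = kTB = 1.38×10⁻²³ × 342 × 1.98×10⁴ = 9.34×10⁻¹⁷ W
In dBm: 10 log₁₀(9.34×10⁻¹⁷ / 10⁻³) = −130.3 dBm

−130.3 dBm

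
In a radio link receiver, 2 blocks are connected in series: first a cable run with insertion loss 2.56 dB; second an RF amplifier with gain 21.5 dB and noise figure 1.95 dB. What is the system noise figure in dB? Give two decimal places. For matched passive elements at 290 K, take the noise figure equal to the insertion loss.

Convert to linear (a loss of L dB is a gain of −L dB): F_i = 10^(NF_i/10), G_i = 10^(G_i,dB/10)
  Stage 1: F_1 = 10^(2.56/10) = 1.803, G_1 = 10^(−2.56/10) = 0.5546
  Stage 2: F_2 = 10^(1.95/10) = 1.567, G_2 = 10^(21.5/10) = 141.3
Friis cascade:
  F = 1.803 + (1.567 − 1)/0.5546 = 2.825
NF = 10 log₁₀(2.825) = 4.51 dB

4.51 dB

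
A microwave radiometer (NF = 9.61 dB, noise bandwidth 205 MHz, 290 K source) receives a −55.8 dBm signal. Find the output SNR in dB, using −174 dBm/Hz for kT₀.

25.5 dB

Noise floor: N = −174 + 10 log₁₀(B) + NF
10 log₁₀(2.05×10⁸) = 83.12 dB
N = −174 + 83.12 + 9.61 = −81.27 dBm
SNR = P_sig − N = −55.8 − (−81.27) = 25.47 dB → 25.5 dB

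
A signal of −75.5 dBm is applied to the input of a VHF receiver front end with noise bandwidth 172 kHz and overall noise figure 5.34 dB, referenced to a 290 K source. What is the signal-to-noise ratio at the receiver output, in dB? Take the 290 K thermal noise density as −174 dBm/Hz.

40.8 dB

Noise floor: N = −174 + 10 log₁₀(B) + NF
10 log₁₀(1.72×10⁵) = 52.36 dB
N = −174 + 52.36 + 5.34 = −116.30 dBm
SNR = P_sig − N = −75.5 − (−116.30) = 40.80 dB → 40.8 dB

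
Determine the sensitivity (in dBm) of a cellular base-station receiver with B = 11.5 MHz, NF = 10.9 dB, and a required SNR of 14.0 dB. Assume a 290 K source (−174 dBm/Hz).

−78.5 dBm

Sensitivity = −174 + 10 log₁₀(B) + NF + SNR_min
= −174 + 70.61 + 10.9 + 14.0
= −78.49 dBm → −78.5 dBm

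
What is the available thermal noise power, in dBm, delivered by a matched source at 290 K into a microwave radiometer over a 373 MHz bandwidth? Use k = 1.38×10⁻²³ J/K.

P_n = kTB = 1.38×10⁻²³ × 290 × 3.73×10⁸ = 1.49×10⁻¹² W
In dBm: 10 log₁₀(1.49×10⁻¹² / 10⁻³) = −88.3 dBm

−88.3 dBm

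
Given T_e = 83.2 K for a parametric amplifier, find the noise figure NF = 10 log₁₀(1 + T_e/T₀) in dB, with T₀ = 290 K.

1.10 dB

F = 1 + T_e/T₀ = 1 + 83.2/290 = 1.2869
NF = 10 log₁₀(1.2869) = 1.10 dB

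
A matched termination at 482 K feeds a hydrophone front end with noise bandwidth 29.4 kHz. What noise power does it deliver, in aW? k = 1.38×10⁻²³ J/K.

P_n = kTB = 1.38×10⁻²³ × 482 × 2.94×10⁴ = 1.96×10⁻¹⁶ W = 196 aW

196 aW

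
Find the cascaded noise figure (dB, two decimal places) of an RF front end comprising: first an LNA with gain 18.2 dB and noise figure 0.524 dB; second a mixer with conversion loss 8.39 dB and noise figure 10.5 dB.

1.08 dB

Convert to linear (a loss of L dB is a gain of −L dB): F_i = 10^(NF_i/10), G_i = 10^(G_i,dB/10)
  Stage 1: F_1 = 10^(0.524/10) = 1.128, G_1 = 10^(18.2/10) = 66.07
  Stage 2: F_2 = 10^(10.5/10) = 11.22, G_2 = 10^(−8.39/10) = 0.1449
Friis cascade:
  F = 1.128 + (11.22 − 1)/66.07 = 1.283
NF = 10 log₁₀(1.283) = 1.08 dB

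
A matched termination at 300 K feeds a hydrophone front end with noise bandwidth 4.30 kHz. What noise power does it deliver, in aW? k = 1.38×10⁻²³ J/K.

17.8 aW

P_n = kTB = 1.38×10⁻²³ × 300 × 4.30×10³ = 1.78×10⁻¹⁷ W = 17.8 aW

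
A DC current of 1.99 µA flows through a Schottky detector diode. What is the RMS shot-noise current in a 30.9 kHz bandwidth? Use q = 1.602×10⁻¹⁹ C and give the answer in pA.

I_n = √(2qI·B)
2qI·B = 2 × 1.602×10⁻¹⁹ × 1.99×10⁻⁶ × 3.09×10⁴ = 1.97×10⁻²⁰ A²
I_n = √(1.97×10⁻²⁰) = 1.40×10⁻¹⁰ A = 140 pA

140 pA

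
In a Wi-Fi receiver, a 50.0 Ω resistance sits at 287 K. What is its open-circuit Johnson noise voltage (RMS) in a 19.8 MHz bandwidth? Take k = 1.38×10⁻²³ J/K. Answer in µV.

3.96 µV

V_n = √(4kTRB)
4kTRB = 4 × 1.38×10⁻²³ × 287 × 5.00×10¹ × 1.98×10⁷ = 1.57×10⁻¹¹ V²
V_n = √(1.57×10⁻¹¹) = 3.96×10⁻⁶ V = 3.96 µV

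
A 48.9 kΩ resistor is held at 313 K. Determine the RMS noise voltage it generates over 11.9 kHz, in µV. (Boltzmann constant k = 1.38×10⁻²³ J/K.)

V_n = √(4kTRB)
4kTRB = 4 × 1.38×10⁻²³ × 313 × 4.89×10⁴ × 1.19×10⁴ = 1.01×10⁻¹¹ V²
V_n = √(1.01×10⁻¹¹) = 3.17×10⁻⁶ V = 3.17 µV

3.17 µV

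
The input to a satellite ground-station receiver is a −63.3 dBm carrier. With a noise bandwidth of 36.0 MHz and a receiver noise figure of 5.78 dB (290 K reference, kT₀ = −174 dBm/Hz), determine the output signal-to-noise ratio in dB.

Noise floor: N = −174 + 10 log₁₀(B) + NF
10 log₁₀(3.60×10⁷) = 75.56 dB
N = −174 + 75.56 + 5.78 = −92.66 dBm
SNR = P_sig − N = −63.3 − (−92.66) = 29.36 dB → 29.4 dB

29.4 dB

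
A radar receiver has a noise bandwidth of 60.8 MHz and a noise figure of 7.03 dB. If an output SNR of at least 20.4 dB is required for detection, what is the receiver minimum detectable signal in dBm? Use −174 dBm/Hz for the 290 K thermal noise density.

Sensitivity = −174 + 10 log₁₀(B) + NF + SNR_min
= −174 + 77.84 + 7.03 + 20.4
= −68.73 dBm → −68.7 dBm

−68.7 dBm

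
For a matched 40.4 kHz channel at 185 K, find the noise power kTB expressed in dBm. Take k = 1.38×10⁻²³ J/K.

−129.9 dBm

P_n = kTB = 1.38×10⁻²³ × 185 × 4.04×10⁴ = 1.03×10⁻¹⁶ W
In dBm: 10 log₁₀(1.03×10⁻¹⁶ / 10⁻³) = −129.9 dBm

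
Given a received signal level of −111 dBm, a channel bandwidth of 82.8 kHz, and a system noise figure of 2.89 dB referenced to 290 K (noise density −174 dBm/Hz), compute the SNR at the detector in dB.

10.9 dB

Noise floor: N = −174 + 10 log₁₀(B) + NF
10 log₁₀(8.28×10⁴) = 49.18 dB
N = −174 + 49.18 + 2.89 = −121.93 dBm
SNR = P_sig − N = −111 − (−121.93) = 10.93 dB → 10.9 dB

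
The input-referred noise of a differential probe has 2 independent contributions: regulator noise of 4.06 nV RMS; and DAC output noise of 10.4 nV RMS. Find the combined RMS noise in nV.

Uncorrelated sources add in power (mean-square): V_tot = √(ΣV_i²)
V_tot = √[(4.06×10⁻⁹)² + (1.04×10⁻⁸)²] = 1.12×10⁻⁸ V = 11.2 nV

11.2 nV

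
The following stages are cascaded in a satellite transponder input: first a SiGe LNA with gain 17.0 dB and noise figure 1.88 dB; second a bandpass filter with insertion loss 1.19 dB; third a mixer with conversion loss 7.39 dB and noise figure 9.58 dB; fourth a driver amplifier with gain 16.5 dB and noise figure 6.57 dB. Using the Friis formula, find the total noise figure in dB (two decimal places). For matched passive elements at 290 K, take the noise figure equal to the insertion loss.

3.56 dB

Convert to linear (a loss of L dB is a gain of −L dB): F_i = 10^(NF_i/10), G_i = 10^(G_i,dB/10)
  Stage 1: F_1 = 10^(1.88/10) = 1.542, G_1 = 10^(17.0/10) = 50.12
  Stage 2: F_2 = 10^(1.19/10) = 1.315, G_2 = 10^(−1.19/10) = 0.7603
  Stage 3: F_3 = 10^(9.58/10) = 9.078, G_3 = 10^(−7.39/10) = 0.1824
  Stage 4: F_4 = 10^(6.57/10) = 4.539, G_4 = 10^(16.5/10) = 44.67
Friis cascade:
  F = 1.542 + (1.315 − 1)/50.12 + (9.078 − 1)/38.11 + (4.539 − 1)/6.950 = 2.269
NF = 10 log₁₀(2.269) = 3.56 dB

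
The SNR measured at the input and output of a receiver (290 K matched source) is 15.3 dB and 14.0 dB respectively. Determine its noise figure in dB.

NF (dB) = SNR_in(dB) − SNR_out(dB) when the source is at T₀
NF = 15.3 − 14.0 = 1.3 dB

1.3 dB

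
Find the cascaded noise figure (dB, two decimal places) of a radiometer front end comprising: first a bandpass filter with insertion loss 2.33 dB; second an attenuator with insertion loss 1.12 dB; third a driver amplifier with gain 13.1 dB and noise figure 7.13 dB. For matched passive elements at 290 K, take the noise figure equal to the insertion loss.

10.58 dB

Convert to linear (a loss of L dB is a gain of −L dB): F_i = 10^(NF_i/10), G_i = 10^(G_i,dB/10)
  Stage 1: F_1 = 10^(2.33/10) = 1.710, G_1 = 10^(−2.33/10) = 0.5848
  Stage 2: F_2 = 10^(1.12/10) = 1.294, G_2 = 10^(−1.12/10) = 0.7727
  Stage 3: F_3 = 10^(7.13/10) = 5.164, G_3 = 10^(13.1/10) = 20.42
Friis cascade:
  F = 1.710 + (1.294 − 1)/0.5848 + (5.164 − 1)/0.4519 = 11.43
NF = 10 log₁₀(11.43) = 10.58 dB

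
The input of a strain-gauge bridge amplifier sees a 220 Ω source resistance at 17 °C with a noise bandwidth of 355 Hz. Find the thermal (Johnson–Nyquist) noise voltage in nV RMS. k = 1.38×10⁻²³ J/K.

35.4 nV

T = 17 °C + 273.15 = 290.15 K
V_n = √(4kTRB)
4kTRB = 4 × 1.38×10⁻²³ × 290.15 × 2.20×10² × 3.55×10² = 1.25×10⁻¹⁵ V²
V_n = √(1.25×10⁻¹⁵) = 3.54×10⁻⁸ V = 35.4 nV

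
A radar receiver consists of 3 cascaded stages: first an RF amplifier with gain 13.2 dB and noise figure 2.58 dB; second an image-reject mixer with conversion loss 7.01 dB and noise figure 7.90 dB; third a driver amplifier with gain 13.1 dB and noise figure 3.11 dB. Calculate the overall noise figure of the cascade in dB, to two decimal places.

Convert to linear (a loss of L dB is a gain of −L dB): F_i = 10^(NF_i/10), G_i = 10^(G_i,dB/10)
  Stage 1: F_1 = 10^(2.58/10) = 1.811, G_1 = 10^(13.2/10) = 20.89
  Stage 2: F_2 = 10^(7.90/10) = 6.166, G_2 = 10^(−7.01/10) = 0.1991
  Stage 3: F_3 = 10^(3.11/10) = 2.046, G_3 = 10^(13.1/10) = 20.42
Friis cascade:
  F = 1.811 + (6.166 − 1)/20.89 + (2.046 − 1)/4.159 = 2.310
NF = 10 log₁₀(2.310) = 3.64 dB

3.64 dB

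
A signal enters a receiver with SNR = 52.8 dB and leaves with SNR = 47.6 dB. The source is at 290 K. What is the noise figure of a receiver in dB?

NF (dB) = SNR_in(dB) − SNR_out(dB) when the source is at T₀
NF = 52.8 − 47.6 = 5.2 dB

5.2 dB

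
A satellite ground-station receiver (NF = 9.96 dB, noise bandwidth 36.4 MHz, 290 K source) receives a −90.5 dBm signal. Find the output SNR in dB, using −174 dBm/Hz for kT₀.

−2.1 dB

Noise floor: N = −174 + 10 log₁₀(B) + NF
10 log₁₀(3.64×10⁷) = 75.61 dB
N = −174 + 75.61 + 9.96 = −88.43 dBm
SNR = P_sig − N = −90.5 − (−88.43) = −2.07 dB → −2.1 dB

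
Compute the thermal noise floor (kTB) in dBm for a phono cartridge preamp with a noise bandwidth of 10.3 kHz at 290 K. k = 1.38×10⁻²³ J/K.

−133.8 dBm

P_n = kTB = 1.38×10⁻²³ × 290 × 1.03×10⁴ = 4.12×10⁻¹⁷ W
In dBm: 10 log₁₀(4.12×10⁻¹⁷ / 10⁻³) = −133.8 dBm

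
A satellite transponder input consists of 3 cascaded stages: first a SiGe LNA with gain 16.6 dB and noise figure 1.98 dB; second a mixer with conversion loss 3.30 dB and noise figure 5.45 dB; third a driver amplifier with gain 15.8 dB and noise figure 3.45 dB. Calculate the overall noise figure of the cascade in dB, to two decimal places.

2.28 dB

Convert to linear (a loss of L dB is a gain of −L dB): F_i = 10^(NF_i/10), G_i = 10^(G_i,dB/10)
  Stage 1: F_1 = 10^(1.98/10) = 1.578, G_1 = 10^(16.6/10) = 45.71
  Stage 2: F_2 = 10^(5.45/10) = 3.508, G_2 = 10^(−3.30/10) = 0.4677
  Stage 3: F_3 = 10^(3.45/10) = 2.213, G_3 = 10^(15.8/10) = 38.02
Friis cascade:
  F = 1.578 + (3.508 − 1)/45.71 + (2.213 − 1)/21.38 = 1.689
NF = 10 log₁₀(1.689) = 2.28 dB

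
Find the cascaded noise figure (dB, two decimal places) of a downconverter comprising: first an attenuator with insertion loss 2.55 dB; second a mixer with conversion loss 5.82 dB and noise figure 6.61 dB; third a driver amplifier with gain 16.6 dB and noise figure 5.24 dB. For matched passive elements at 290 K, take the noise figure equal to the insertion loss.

13.86 dB

Convert to linear (a loss of L dB is a gain of −L dB): F_i = 10^(NF_i/10), G_i = 10^(G_i,dB/10)
  Stage 1: F_1 = 10^(2.55/10) = 1.799, G_1 = 10^(−2.55/10) = 0.5559
  Stage 2: F_2 = 10^(6.61/10) = 4.581, G_2 = 10^(−5.82/10) = 0.2618
  Stage 3: F_3 = 10^(5.24/10) = 3.342, G_3 = 10^(16.6/10) = 45.71
Friis cascade:
  F = 1.799 + (4.581 − 1)/0.5559 + (3.342 − 1)/0.1455 = 24.33
NF = 10 log₁₀(24.33) = 13.86 dB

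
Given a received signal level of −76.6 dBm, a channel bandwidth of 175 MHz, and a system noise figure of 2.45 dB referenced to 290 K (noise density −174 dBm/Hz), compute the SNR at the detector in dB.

Noise floor: N = −174 + 10 log₁₀(B) + NF
10 log₁₀(1.75×10⁸) = 82.43 dB
N = −174 + 82.43 + 2.45 = −89.12 dBm
SNR = P_sig − N = −76.6 − (−89.12) = 12.52 dB → 12.5 dB

12.5 dB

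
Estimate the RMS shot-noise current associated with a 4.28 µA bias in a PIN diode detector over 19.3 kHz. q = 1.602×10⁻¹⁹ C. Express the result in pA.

163 pA

I_n = √(2qI·B)
2qI·B = 2 × 1.602×10⁻¹⁹ × 4.28×10⁻⁶ × 1.93×10⁴ = 2.65×10⁻²⁰ A²
I_n = √(2.65×10⁻²⁰) = 1.63×10⁻¹⁰ A = 163 pA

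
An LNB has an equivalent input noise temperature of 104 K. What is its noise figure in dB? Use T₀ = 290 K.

F = 1 + T_e/T₀ = 1 + 104/290 = 1.35862
NF = 10 log₁₀(1.35862) = 1.33 dB

1.33 dB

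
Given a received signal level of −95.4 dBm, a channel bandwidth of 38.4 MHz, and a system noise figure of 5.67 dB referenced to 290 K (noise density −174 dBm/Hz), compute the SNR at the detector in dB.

−2.9 dB

Noise floor: N = −174 + 10 log₁₀(B) + NF
10 log₁₀(3.84×10⁷) = 75.84 dB
N = −174 + 75.84 + 5.67 = −92.49 dBm
SNR = P_sig − N = −95.4 − (−92.49) = −2.91 dB → −2.9 dB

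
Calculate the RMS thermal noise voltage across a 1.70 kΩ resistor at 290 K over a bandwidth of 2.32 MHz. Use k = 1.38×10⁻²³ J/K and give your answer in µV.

V_n = √(4kTRB)
4kTRB = 4 × 1.38×10⁻²³ × 290 × 1.70×10³ × 2.32×10⁶ = 6.31×10⁻¹¹ V²
V_n = √(6.31×10⁻¹¹) = 7.95×10⁻⁶ V = 7.95 µV

7.95 µV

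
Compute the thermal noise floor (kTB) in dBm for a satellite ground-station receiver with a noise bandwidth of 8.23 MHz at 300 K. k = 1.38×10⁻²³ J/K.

−104.7 dBm

P_n = kTB = 1.38×10⁻²³ × 300 × 8.23×10⁶ = 3.41×10⁻¹⁴ W
In dBm: 10 log₁₀(3.41×10⁻¹⁴ / 10⁻³) = −104.7 dBm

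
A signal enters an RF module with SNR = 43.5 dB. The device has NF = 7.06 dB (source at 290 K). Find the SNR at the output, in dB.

36.44 dB

By definition F = SNR_in/SNR_out, so in dB: SNR_out = SNR_in − NF
SNR_out = 43.5 − 7.06 = 36.44 dB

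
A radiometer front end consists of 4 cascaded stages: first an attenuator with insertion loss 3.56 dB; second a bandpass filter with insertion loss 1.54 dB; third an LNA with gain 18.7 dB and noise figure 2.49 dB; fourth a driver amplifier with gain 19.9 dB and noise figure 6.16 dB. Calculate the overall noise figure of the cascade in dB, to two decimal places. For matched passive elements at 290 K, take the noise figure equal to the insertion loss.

Convert to linear (a loss of L dB is a gain of −L dB): F_i = 10^(NF_i/10), G_i = 10^(G_i,dB/10)
  Stage 1: F_1 = 10^(3.56/10) = 2.270, G_1 = 10^(−3.56/10) = 0.4406
  Stage 2: F_2 = 10^(1.54/10) = 1.426, G_2 = 10^(−1.54/10) = 0.7015
  Stage 3: F_3 = 10^(2.49/10) = 1.774, G_3 = 10^(18.7/10) = 74.13
  Stage 4: F_4 = 10^(6.16/10) = 4.130, G_4 = 10^(19.9/10) = 97.72
Friis cascade:
  F = 2.270 + (1.426 − 1)/0.4406 + (1.774 − 1)/0.3090 + (4.130 − 1)/22.91 = 5.878
NF = 10 log₁₀(5.878) = 7.69 dB

7.69 dB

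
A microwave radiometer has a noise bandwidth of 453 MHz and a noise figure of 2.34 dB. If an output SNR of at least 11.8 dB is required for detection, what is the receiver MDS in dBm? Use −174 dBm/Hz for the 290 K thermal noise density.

Sensitivity = −174 + 10 log₁₀(B) + NF + SNR_min
= −174 + 86.56 + 2.34 + 11.8
= −73.30 dBm → −73.3 dBm

−73.3 dBm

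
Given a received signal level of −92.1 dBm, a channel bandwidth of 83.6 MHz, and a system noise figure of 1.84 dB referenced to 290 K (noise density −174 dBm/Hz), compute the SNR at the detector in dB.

Noise floor: N = −174 + 10 log₁₀(B) + NF
10 log₁₀(8.36×10⁷) = 79.22 dB
N = −174 + 79.22 + 1.84 = −92.94 dBm
SNR = P_sig − N = −92.1 − (−92.94) = 0.84 dB → 0.8 dB

0.8 dB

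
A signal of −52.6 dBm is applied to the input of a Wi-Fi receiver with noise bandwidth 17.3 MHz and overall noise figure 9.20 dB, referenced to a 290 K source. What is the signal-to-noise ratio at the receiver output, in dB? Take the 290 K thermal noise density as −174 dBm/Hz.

39.8 dB

Noise floor: N = −174 + 10 log₁₀(B) + NF
10 log₁₀(1.73×10⁷) = 72.38 dB
N = −174 + 72.38 + 9.20 = −92.42 dBm
SNR = P_sig − N = −52.6 − (−92.42) = 39.82 dB → 39.8 dB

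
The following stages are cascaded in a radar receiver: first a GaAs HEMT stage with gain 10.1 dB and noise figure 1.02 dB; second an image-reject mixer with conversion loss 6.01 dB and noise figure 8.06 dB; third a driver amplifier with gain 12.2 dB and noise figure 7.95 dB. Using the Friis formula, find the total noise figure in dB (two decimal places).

5.84 dB

Convert to linear (a loss of L dB is a gain of −L dB): F_i = 10^(NF_i/10), G_i = 10^(G_i,dB/10)
  Stage 1: F_1 = 10^(1.02/10) = 1.265, G_1 = 10^(10.1/10) = 10.23
  Stage 2: F_2 = 10^(8.06/10) = 6.397, G_2 = 10^(−6.01/10) = 0.2506
  Stage 3: F_3 = 10^(7.95/10) = 6.237, G_3 = 10^(12.2/10) = 16.60
Friis cascade:
  F = 1.265 + (6.397 − 1)/10.23 + (6.237 − 1)/2.564 = 3.834
NF = 10 log₁₀(3.834) = 5.84 dB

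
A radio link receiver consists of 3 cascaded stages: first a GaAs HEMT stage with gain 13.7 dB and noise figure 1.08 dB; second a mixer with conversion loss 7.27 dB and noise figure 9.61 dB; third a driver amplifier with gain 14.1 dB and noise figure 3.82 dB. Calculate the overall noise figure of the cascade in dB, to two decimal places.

Convert to linear (a loss of L dB is a gain of −L dB): F_i = 10^(NF_i/10), G_i = 10^(G_i,dB/10)
  Stage 1: F_1 = 10^(1.08/10) = 1.282, G_1 = 10^(13.7/10) = 23.44
  Stage 2: F_2 = 10^(9.61/10) = 9.141, G_2 = 10^(−7.27/10) = 0.1875
  Stage 3: F_3 = 10^(3.82/10) = 2.410, G_3 = 10^(14.1/10) = 25.70
Friis cascade:
  F = 1.282 + (9.141 − 1)/23.44 + (2.410 − 1)/4.395 = 1.950
NF = 10 log₁₀(1.950) = 2.90 dB

2.90 dB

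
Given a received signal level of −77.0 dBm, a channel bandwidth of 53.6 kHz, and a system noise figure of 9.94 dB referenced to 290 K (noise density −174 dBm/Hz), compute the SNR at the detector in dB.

39.8 dB

Noise floor: N = −174 + 10 log₁₀(B) + NF
10 log₁₀(5.36×10⁴) = 47.29 dB
N = −174 + 47.29 + 9.94 = −116.77 dBm
SNR = P_sig − N = −77.0 − (−116.77) = 39.77 dB → 39.8 dB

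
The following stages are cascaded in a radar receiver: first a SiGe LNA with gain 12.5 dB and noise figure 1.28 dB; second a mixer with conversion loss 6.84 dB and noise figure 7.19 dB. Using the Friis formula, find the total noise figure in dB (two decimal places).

1.99 dB

Convert to linear (a loss of L dB is a gain of −L dB): F_i = 10^(NF_i/10), G_i = 10^(G_i,dB/10)
  Stage 1: F_1 = 10^(1.28/10) = 1.343, G_1 = 10^(12.5/10) = 17.78
  Stage 2: F_2 = 10^(7.19/10) = 5.236, G_2 = 10^(−6.84/10) = 0.2070
Friis cascade:
  F = 1.343 + (5.236 − 1)/17.78 = 1.581
NF = 10 log₁₀(1.581) = 1.99 dB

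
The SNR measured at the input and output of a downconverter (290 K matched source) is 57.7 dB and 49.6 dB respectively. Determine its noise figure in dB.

NF (dB) = SNR_in(dB) − SNR_out(dB) when the source is at T₀
NF = 57.7 − 49.6 = 8.1 dB

8.1 dB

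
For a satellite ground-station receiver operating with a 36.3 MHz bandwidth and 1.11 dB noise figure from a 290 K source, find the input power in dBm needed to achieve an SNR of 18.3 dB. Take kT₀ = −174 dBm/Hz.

−79.0 dBm

Sensitivity = −174 + 10 log₁₀(B) + NF + SNR_min
= −174 + 75.6 + 1.11 + 18.3
= −78.99 dBm → −79.0 dBm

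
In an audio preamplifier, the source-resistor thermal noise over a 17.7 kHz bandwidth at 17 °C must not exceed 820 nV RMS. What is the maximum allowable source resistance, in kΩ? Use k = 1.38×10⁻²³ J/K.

T = 17 °C + 273.15 = 290.15 K
Johnson–Nyquist: V_n = √(4kTRB) ⇒ R = V_n² / (4kTB)
4kTB = 4 × 1.38×10⁻²³ × 290.15 × 1.77×10⁴ = 2.83×10⁻¹⁶
R = (8.20×10⁻⁷)² / 2.83×10⁻¹⁶ = 2.37×10³ Ω = 2.37 kΩ

2.37 kΩ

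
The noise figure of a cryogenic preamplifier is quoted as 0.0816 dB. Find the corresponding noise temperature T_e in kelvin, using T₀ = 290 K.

F = 10^(0.0816/10) = 1.01897
T_e = (F − 1)·T₀ = (1.01897 − 1) × 290 = 5.50 K

5.50 K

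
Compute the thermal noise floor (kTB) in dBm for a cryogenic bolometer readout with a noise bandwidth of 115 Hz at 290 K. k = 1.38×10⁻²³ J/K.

P_n = kTB = 1.38×10⁻²³ × 290 × 1.15×10² = 4.60×10⁻¹⁹ W
In dBm: 10 log₁₀(4.60×10⁻¹⁹ / 10⁻³) = −153.4 dBm

−153.4 dBm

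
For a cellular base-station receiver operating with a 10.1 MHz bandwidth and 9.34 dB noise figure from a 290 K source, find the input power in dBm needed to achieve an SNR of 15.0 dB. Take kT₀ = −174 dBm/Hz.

−79.6 dBm

Sensitivity = −174 + 10 log₁₀(B) + NF + SNR_min
= −174 + 70.04 + 9.34 + 15.0
= −79.62 dBm → −79.6 dBm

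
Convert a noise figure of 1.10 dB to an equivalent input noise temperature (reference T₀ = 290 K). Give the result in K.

83.6 K

F = 10^(1.10/10) = 1.28825
T_e = (F − 1)·T₀ = (1.28825 − 1) × 290 = 83.6 K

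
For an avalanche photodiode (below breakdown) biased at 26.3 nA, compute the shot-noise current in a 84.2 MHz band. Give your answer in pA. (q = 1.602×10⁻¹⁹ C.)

I_n = √(2qI·B)
2qI·B = 2 × 1.602×10⁻¹⁹ × 2.63×10⁻⁸ × 8.42×10⁷ = 7.10×10⁻¹⁹ A²
I_n = √(7.10×10⁻¹⁹) = 8.42×10⁻¹⁰ A = 842 pA

842 pA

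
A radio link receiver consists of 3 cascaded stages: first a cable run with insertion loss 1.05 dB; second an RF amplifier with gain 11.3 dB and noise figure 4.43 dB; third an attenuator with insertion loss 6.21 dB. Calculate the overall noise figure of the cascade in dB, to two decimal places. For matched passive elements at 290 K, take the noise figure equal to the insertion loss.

5.83 dB

Convert to linear (a loss of L dB is a gain of −L dB): F_i = 10^(NF_i/10), G_i = 10^(G_i,dB/10)
  Stage 1: F_1 = 10^(1.05/10) = 1.274, G_1 = 10^(−1.05/10) = 0.7852
  Stage 2: F_2 = 10^(4.43/10) = 2.773, G_2 = 10^(11.3/10) = 13.49
  Stage 3: F_3 = 10^(6.21/10) = 4.178, G_3 = 10^(−6.21/10) = 0.2393
Friis cascade:
  F = 1.274 + (2.773 − 1)/0.7852 + (4.178 − 1)/10.59 = 3.832
NF = 10 log₁₀(3.832) = 5.83 dB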